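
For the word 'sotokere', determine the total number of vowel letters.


Scanning each character of 'sotokere':
  Position 1: 's' -> consonant (running count: 0)
  Position 2: 'o' -> vowel (running count: 1)
  Position 3: 't' -> consonant (running count: 1)
  Position 4: 'o' -> vowel (running count: 2)
  Position 5: 'k' -> consonant (running count: 2)
  Position 6: 'e' -> vowel (running count: 3)
  Position 7: 'r' -> consonant (running count: 3)
  Position 8: 'e' -> vowel (running count: 4)
Total vowels: 4

4


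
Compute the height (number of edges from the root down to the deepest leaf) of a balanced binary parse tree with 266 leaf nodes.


In a balanced binary tree with n leaves the deepest leaf is ceil(log2(n)) edges below the root.
log2(266) = 8.0553
ceil(8.0553) = 9
height (edges) = 9

9


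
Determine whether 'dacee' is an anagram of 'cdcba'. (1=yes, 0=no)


Sort characters of 'dacee': 'acdee'
Sort characters of 'cdcba': 'abccd'
Sorted forms differ -> they are NOT anagrams
Result: 0

0


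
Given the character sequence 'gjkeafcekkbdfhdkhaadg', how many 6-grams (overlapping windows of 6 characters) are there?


String 'gjkeafcekkbdfhdkhaadg' has length L = 21.
Number of overlapping n-grams = L - n + 1
Substituting: 21 - 6 + 1 = 16

16


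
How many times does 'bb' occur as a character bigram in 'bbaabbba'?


Scanning 'bbaabbba' for bigram 'bb':
  Position 0: 'bb' -> MATCH
  Position 1: 'ba' -> no
  Position 2: 'aa' -> no
  Position 3: 'ab' -> no
  Position 4: 'bb' -> MATCH
  Position 5: 'bb' -> MATCH
  Position 6: 'ba' -> no
Total matches: 3

3


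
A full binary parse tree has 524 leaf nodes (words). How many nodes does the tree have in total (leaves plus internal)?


Leaf nodes (terminals): 524
Internal nodes = n - 1 = 524 - 1 = 523
Total = leaves + internal = 524 + 523 = 1047

1047


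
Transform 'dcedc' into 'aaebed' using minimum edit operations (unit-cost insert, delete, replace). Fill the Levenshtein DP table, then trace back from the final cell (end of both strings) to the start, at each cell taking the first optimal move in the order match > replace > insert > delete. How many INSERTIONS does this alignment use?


Edit distance = 5. Backtracking from cell (5, 6) with preference match > replace > insert > delete,
then listing the resulting alignment 'dcedc' -> 'aaebed' left to right:
  Step 1: replace d->a
  Step 2: replace c->a
  Step 3: keep 'e'
  Step 4: insert 'b' [insertion #1]
  Step 5: replace d->e
  Step 6: replace c->d
Total insertions: 1

1


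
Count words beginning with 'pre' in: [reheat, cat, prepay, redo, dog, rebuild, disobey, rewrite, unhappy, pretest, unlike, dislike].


Checking each word for prefix 'pre':
  'reheat' -> no (count: 0)
  'cat' -> no (count: 0)
  'prepay' -> YES, starts with 'pre' (count: 1)
  'redo' -> no (count: 1)
  'dog' -> no (count: 1)
  'rebuild' -> no (count: 1)
  'disobey' -> no (count: 1)
  'rewrite' -> no (count: 1)
  'unhappy' -> no (count: 1)
  'pretest' -> YES, starts with 'pre' (count: 2)
  'unlike' -> no (count: 2)
  'dislike' -> no (count: 2)
Total with prefix 'pre': 2

2


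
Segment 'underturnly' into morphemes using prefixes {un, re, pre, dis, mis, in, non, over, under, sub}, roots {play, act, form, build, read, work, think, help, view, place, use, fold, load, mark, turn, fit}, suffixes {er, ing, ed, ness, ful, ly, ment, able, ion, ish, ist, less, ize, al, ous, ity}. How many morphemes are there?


Segmenting 'underturnly' against the inventory:
  'under' -> prefix (morpheme 1)
  'turn' -> root (morpheme 2)
  'ly' -> suffix (morpheme 3)
Total morphemes: 3

3


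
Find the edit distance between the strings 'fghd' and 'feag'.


Building DP table for s1='fghd' (len 4) and s2='feag' (len 4):
       f  e  a  g
    0  1  2  3  4
  f 1  0  1  2  3
  g 2  1  1  2  2
  h 3  2  2  2  3
  d 4  3  3  3  3
Edit distance = dp[4][4] = 3

3


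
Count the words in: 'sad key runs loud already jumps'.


Counting words by splitting on spaces:
  Word 1: 'sad'
  Word 2: 'key'
  Word 3: 'runs'
  Word 4: 'loud'
  Word 5: 'already'
  Word 6: 'jumps'
Total words: 6

6


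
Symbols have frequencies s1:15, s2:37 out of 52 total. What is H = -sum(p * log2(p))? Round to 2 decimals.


Computing entropy H = -sum(p_i * log2(p_i)):
  s1: p = 15/52 = 0.2885, -p*log2(p) = 0.5174
  s2: p = 37/52 = 0.7115, -p*log2(p) = 0.3494
H = sum of terms = 0.8668
Rounded to 2 decimals: 0.87

0.87


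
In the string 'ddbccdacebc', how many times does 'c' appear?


Scanning 'ddbccdacebc' for 'c':
  Position 3: 'c' -> MATCH (count: 1)
  Position 4: 'c' -> MATCH (count: 2)
  Position 7: 'c' -> MATCH (count: 3)
  Position 10: 'c' -> MATCH (count: 4)
Total occurrences of 'c': 4

4


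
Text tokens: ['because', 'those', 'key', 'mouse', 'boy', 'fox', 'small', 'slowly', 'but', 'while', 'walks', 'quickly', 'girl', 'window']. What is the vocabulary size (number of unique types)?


Listing all tokens and tracking unique types:
  Token 1: 'because' -> NEW (unique so far: 1)
  Token 2: 'those' -> NEW (unique so far: 2)
  Token 3: 'key' -> NEW (unique so far: 3)
  Token 4: 'mouse' -> NEW (unique so far: 4)
  Token 5: 'boy' -> NEW (unique so far: 5)
  Token 6: 'fox' -> NEW (unique so far: 6)
  Token 7: 'small' -> NEW (unique so far: 7)
  Token 8: 'slowly' -> NEW (unique so far: 8)
  Token 9: 'but' -> NEW (unique so far: 9)
  Token 10: 'while' -> NEW (unique so far: 10)
  Token 11: 'walks' -> NEW (unique so far: 11)
  Token 12: 'quickly' -> NEW (unique so far: 12)
  Token 13: 'girl' -> NEW (unique so far: 13)
  Token 14: 'window' -> NEW (unique so far: 14)
Unique types: ('because', 'boy', 'but', 'fox', 'girl', 'key', 'mouse', 'quickly', 'slowly', 'small', 'those', 'walks', 'while', 'window')
Vocabulary size: 14

14


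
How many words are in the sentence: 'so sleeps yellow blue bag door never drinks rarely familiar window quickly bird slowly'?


Counting words by splitting on spaces:
  Word 1: 'so'
  Word 2: 'sleeps'
  Word 3: 'yellow'
  Word 4: 'blue'
  Word 5: 'bag'
  Word 6: 'door'
  Word 7: 'never'
  Word 8: 'drinks'
  Word 9: 'rarely'
  Word 10: 'familiar'
  Word 11: 'window'
  Word 12: 'quickly'
  Word 13: 'bird'
  Word 14: 'slowly'
Total words: 14

14


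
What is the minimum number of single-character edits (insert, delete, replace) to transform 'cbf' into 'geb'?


Building DP table for s1='cbf' (len 3) and s2='geb' (len 3):
       g  e  b
    0  1  2  3
  c 1  1  2  3
  b 2  2  2  2
  f 3  3  3  3
Edit distance = dp[3][3] = 3

3


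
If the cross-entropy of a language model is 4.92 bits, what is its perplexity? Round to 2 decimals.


Perplexity formula: PP = 2^H
H = 4.92
PP = 2^4.92
Decompose: 2^4.92 = 2^4 * 2^0.92
2^4 = 16, 2^0.92 ~ 1.8921153
PP ~ 16 * 1.8921153 = 30.2738448
Rounded to 2 decimals: 30.27

30.27


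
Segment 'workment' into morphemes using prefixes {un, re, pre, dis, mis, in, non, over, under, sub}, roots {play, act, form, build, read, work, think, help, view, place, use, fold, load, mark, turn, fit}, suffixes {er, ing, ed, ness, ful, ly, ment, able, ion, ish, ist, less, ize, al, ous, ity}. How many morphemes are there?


Segmenting 'workment' against the inventory:
  'work' -> root (morpheme 1)
  'ment' -> suffix (morpheme 2)
Total morphemes: 2

2


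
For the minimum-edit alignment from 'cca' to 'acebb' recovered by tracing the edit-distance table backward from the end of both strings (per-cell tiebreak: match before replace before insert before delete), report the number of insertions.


Edit distance = 4. Backtracking from cell (3, 5) with preference match > replace > insert > delete,
then listing the resulting alignment 'cca' -> 'acebb' left to right:
  Step 1: insert 'a' [insertion #1]
  Step 2: keep 'c'
  Step 3: insert 'e' [insertion #2]
  Step 4: replace c->b
  Step 5: replace a->b
Total insertions: 2

2


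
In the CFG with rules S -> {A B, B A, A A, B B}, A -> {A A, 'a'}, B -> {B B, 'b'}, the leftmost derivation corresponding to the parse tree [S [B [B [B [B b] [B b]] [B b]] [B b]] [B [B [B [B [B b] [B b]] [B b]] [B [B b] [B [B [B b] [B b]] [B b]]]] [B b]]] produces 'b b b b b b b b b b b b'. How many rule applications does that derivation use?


Every bracketed nonterminal node [X ...] in the tree is produced by exactly one rule application.
Reading the tree off as a leftmost derivation:
  Step 1: S  =>  B B   (applied S -> B B)
  Step 2: B B  =>  B B B   (applied B -> B B)
  Step 3: B B B  =>  B B B B   (applied B -> B B)
  Step 4: B B B B  =>  B B B B B   (applied B -> B B)
  Step 5: B B B B B  =>  b B B B B   (applied B -> b)
  Step 6: b B B B B  =>  b b B B B   (applied B -> b)
  Step 7: b b B B B  =>  b b b B B   (applied B -> b)
  Step 8: b b b B B  =>  b b b b B   (applied B -> b)
  Step 9: b b b b B  =>  b b b b B B   (applied B -> B B)
  Step 10: b b b b B B  =>  b b b b B B B   (applied B -> B B)
  Step 11: b b b b B B B  =>  b b b b B B B B   (applied B -> B B)
  Step 12: b b b b B B B B  =>  b b b b B B B B B   (applied B -> B B)
  Step 13: b b b b B B B B B  =>  b b b b b B B B B   (applied B -> b)
  Step 14: b b b b b B B B B  =>  b b b b b b B B B   (applied B -> b)
  Step 15: b b b b b b B B B  =>  b b b b b b b B B   (applied B -> b)
  Step 16: b b b b b b b B B  =>  b b b b b b b B B B   (applied B -> B B)
  Step 17: b b b b b b b B B B  =>  b b b b b b b b B B   (applied B -> b)
  Step 18: b b b b b b b b B B  =>  b b b b b b b b B B B   (applied B -> B B)
  Step 19: b b b b b b b b B B B  =>  b b b b b b b b B B B B   (applied B -> B B)
  Step 20: b b b b b b b b B B B B  =>  b b b b b b b b b B B B   (applied B -> b)
  Step 21: b b b b b b b b b B B B  =>  b b b b b b b b b b B B   (applied B -> b)
  Step 22: b b b b b b b b b b B B  =>  b b b b b b b b b b b B   (applied B -> b)
  Step 23: b b b b b b b b b b b B  =>  b b b b b b b b b b b b   (applied B -> b)
Final yield: b b b b b b b b b b b b
Total rewrite steps: 23

23


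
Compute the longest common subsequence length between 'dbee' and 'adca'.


DP table for LCS of 'dbee' and 'adca':
       a  d  c  a
    0  0  0  0  0
  d 0  0  1  1  1
  b 0  0  1  1  1
  e 0  0  1  1  1
  e 0  0  1  1  1
LCS: 'd'
LCS length = 1

1


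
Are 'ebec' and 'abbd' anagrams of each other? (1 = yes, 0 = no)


Sort characters of 'ebec': 'bcee'
Sort characters of 'abbd': 'abbd'
Sorted forms differ -> they are NOT anagrams
Result: 0

0


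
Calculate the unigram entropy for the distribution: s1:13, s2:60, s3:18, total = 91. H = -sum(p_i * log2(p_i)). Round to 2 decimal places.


Computing entropy H = -sum(p_i * log2(p_i)):
  s1: p = 13/91 = 0.1429, -p*log2(p) = 0.4011
  s2: p = 60/91 = 0.6593, -p*log2(p) = 0.3962
  s3: p = 18/91 = 0.1978, -p*log2(p) = 0.4624
H = sum of terms = 1.2597
Rounded to 2 decimals: 1.26

1.26


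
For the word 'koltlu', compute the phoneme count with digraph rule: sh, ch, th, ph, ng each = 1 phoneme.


Parsing 'koltlu' greedily, digraphs first:
  'k' -> consonant phoneme (phonemes so far: 1)
  'o' -> vowel phoneme (phonemes so far: 2)
  'l' -> consonant phoneme (phonemes so far: 3)
  't' -> consonant phoneme (phonemes so far: 4)
  'l' -> consonant phoneme (phonemes so far: 5)
  'u' -> vowel phoneme (phonemes so far: 6)
Total phonemes: 6

6


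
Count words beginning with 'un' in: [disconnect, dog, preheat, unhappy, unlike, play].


Checking each word for prefix 'un':
  'disconnect' -> no (count: 0)
  'dog' -> no (count: 0)
  'preheat' -> no (count: 0)
  'unhappy' -> YES, starts with 'un' (count: 1)
  'unlike' -> YES, starts with 'un' (count: 2)
  'play' -> no (count: 2)
Total with prefix 'un': 2

2


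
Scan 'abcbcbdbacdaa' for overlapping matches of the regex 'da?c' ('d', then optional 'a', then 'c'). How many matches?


Pattern: da?c means 'd', then optional 'a', then 'c'.
Scanning 'abcbcbdbacdaa' position-by-position:
  Pos 0: window 'abc' -> no
  Pos 1: window 'bcb' -> no
  Pos 2: window 'cbc' -> no
  Pos 3: window 'bcb' -> no
  Pos 4: window 'cbd' -> no
  Pos 5: window 'bdb' -> no
  Pos 6: window 'dba' -> no
  Pos 7: window 'bac' -> no
  Pos 8: window 'acd' -> no
  Pos 9: window 'cda' -> no
  Pos 10: window 'daa' -> no
  Pos 11: window 'aa' -> no
  Pos 12: window 'a' -> no
Total matches: 0

0


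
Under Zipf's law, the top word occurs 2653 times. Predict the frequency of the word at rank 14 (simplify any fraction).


Zipf's law: freq(rank) = f1 / rank
f1 = 2653, rank = 14
freq = 2653 / 14
GCD(2653, 14) = 7
Simplified: 379/2

379/2


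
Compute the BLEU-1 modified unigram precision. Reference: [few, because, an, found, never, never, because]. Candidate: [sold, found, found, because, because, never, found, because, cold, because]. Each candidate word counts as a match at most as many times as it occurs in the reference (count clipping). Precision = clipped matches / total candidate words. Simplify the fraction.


Reference word counts: {'an': 1, 'because': 2, 'few': 1, 'found': 1, 'never': 2}
Checking each candidate word (with clipping):
  'sold' -> not in reference -> no match (matches: 0)
  'found' -> in reference (ref count 1, used 1/1) -> match (matches: 1)
  'found' -> ref count 1 already used up (1/1) -> clipped, no match (matches: 1)
  'because' -> in reference (ref count 2, used 1/2) -> match (matches: 2)
  'because' -> in reference (ref count 2, used 2/2) -> match (matches: 3)
  'never' -> in reference (ref count 2, used 1/2) -> match (matches: 4)
  'found' -> ref count 1 already used up (1/1) -> clipped, no match (matches: 4)
  'because' -> ref count 2 already used up (2/2) -> clipped, no match (matches: 4)
  'cold' -> not in reference -> no match (matches: 4)
  'because' -> ref count 2 already used up (2/2) -> clipped, no match (matches: 4)
Clipped matches: 4, Candidate length: 10
Precision = 4/10 = 2/5

2/5


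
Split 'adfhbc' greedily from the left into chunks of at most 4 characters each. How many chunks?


'adfhbc' has 6 characters.
Chunking with max size 4:
  Chunk 1: 'adfh' (positions 0-3)
  Chunk 2: 'bc' (positions 4-5)
Total chunks: ceil(6 / 4) = 2

2


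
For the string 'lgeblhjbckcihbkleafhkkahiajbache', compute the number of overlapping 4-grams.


String 'lgeblhjbckcihbkleafhkkahiajbache' has length L = 32.
Number of overlapping n-grams = L - n + 1
Substituting: 32 - 4 + 1 = 29

29


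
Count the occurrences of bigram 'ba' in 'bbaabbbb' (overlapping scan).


Scanning 'bbaabbbb' for bigram 'ba':
  Position 0: 'bb' -> no
  Position 1: 'ba' -> MATCH
  Position 2: 'aa' -> no
  Position 3: 'ab' -> no
  Position 4: 'bb' -> no
  Position 5: 'bb' -> no
  Position 6: 'bb' -> no
Total matches: 1

1


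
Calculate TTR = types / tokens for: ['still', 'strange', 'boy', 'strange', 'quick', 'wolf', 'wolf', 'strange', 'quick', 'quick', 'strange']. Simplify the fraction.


Tokens: 11
Unique types: ('boy', 'quick', 'still', 'strange', 'wolf') = 5
TTR = 5/11
Already in lowest terms.

5/11


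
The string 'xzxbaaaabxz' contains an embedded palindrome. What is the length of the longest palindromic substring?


Scanning 'xzxbaaaabxz' for palindromic substrings.
Substring at positions 1-10: 'zxbaaaabxz'.
Check: reverse('zxbaaaabxz') = 'zxbaaaabxz' -> palindrome confirmed.
Neighbouring characters ('x' / '-') break symmetry, so it cannot extend further.
No longer palindromic substring exists; longest length = 10

10


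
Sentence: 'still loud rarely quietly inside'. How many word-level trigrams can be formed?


Word trigrams from [5] words:
  Trigram 1: (still loud rarely)
  Trigram 2: (loud rarely quietly)
  Trigram 3: (rarely quietly inside)
Total word trigrams: 5 - 2 = 3

3


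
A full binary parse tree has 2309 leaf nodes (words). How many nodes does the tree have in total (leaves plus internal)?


Leaf nodes (terminals): 2309
Internal nodes = n - 1 = 2309 - 1 = 2308
Total = leaves + internal = 2309 + 2308 = 4617

4617


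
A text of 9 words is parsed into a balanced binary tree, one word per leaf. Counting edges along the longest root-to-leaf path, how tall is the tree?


In a balanced binary tree with n leaves the deepest leaf is ceil(log2(n)) edges below the root.
log2(9) = 3.1699
ceil(3.1699) = 4
height (edges) = 4

4


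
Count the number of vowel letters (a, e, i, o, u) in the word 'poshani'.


Scanning each character of 'poshani':
  Position 1: 'p' -> consonant (running count: 0)
  Position 2: 'o' -> vowel (running count: 1)
  Position 3: 's' -> consonant (running count: 1)
  Position 4: 'h' -> consonant (running count: 1)
  Position 5: 'a' -> vowel (running count: 2)
  Position 6: 'n' -> consonant (running count: 2)
  Position 7: 'i' -> vowel (running count: 3)
Total vowels: 3

3


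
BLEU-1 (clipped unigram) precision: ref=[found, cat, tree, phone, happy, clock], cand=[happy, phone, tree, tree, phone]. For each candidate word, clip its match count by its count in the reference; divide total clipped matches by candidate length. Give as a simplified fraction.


Reference word counts: {'cat': 1, 'clock': 1, 'found': 1, 'happy': 1, 'phone': 1, 'tree': 1}
Checking each candidate word (with clipping):
  'happy' -> in reference (ref count 1, used 1/1) -> match (matches: 1)
  'phone' -> in reference (ref count 1, used 1/1) -> match (matches: 2)
  'tree' -> in reference (ref count 1, used 1/1) -> match (matches: 3)
  'tree' -> ref count 1 already used up (1/1) -> clipped, no match (matches: 3)
  'phone' -> ref count 1 already used up (1/1) -> clipped, no match (matches: 3)
Clipped matches: 3, Candidate length: 5
Precision = 3/5

3/5


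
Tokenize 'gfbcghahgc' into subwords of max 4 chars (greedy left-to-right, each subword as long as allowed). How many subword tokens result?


'gfbcghahgc' has 10 characters.
Chunking with max size 4:
  Chunk 1: 'gfbc' (positions 0-3)
  Chunk 2: 'ghah' (positions 4-7)
  Chunk 3: 'gc' (positions 8-9)
Total chunks: ceil(10 / 4) = 3

3


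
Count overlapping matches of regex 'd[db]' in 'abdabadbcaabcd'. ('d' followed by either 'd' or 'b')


Pattern: d[db] means 'd' followed by either 'd' or 'b'.
Scanning 'abdabadbcaabcd' position-by-position:
  Pos 0: window 'ab' -> no
  Pos 1: window 'bd' -> no
  Pos 2: window 'da' -> no
  Pos 3: window 'ab' -> no
  Pos 4: window 'ba' -> no
  Pos 5: window 'ad' -> no
  Pos 6: window 'db' -> MATCH
  Pos 7: window 'bc' -> no
  Pos 8: window 'ca' -> no
  Pos 9: window 'aa' -> no
  Pos 10: window 'ab' -> no
  Pos 11: window 'bc' -> no
  Pos 12: window 'cd' -> no
  Pos 13: window 'd' -> no
Total matches: 1

1


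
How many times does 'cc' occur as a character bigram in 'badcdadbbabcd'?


Scanning 'badcdadbbabcd' for bigram 'cc':
  Position 0: 'ba' -> no
  Position 1: 'ad' -> no
  Position 2: 'dc' -> no
  Position 3: 'cd' -> no
  Position 4: 'da' -> no
  Position 5: 'ad' -> no
  Position 6: 'db' -> no
  Position 7: 'bb' -> no
  Position 8: 'ba' -> no
  Position 9: 'ab' -> no
  Position 10: 'bc' -> no
  Position 11: 'cd' -> no
Total matches: 0

0


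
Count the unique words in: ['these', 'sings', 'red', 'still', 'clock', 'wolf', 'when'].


Listing all tokens and tracking unique types:
  Token 1: 'these' -> NEW (unique so far: 1)
  Token 2: 'sings' -> NEW (unique so far: 2)
  Token 3: 'red' -> NEW (unique so far: 3)
  Token 4: 'still' -> NEW (unique so far: 4)
  Token 5: 'clock' -> NEW (unique so far: 5)
  Token 6: 'wolf' -> NEW (unique so far: 6)
  Token 7: 'when' -> NEW (unique so far: 7)
Unique types: ('clock', 'red', 'sings', 'still', 'these', 'when', 'wolf')
Vocabulary size: 7

7


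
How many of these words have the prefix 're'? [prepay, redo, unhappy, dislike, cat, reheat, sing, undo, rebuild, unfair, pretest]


Checking each word for prefix 're':
  'prepay' -> no (count: 0)
  'redo' -> YES, starts with 're' (count: 1)
  'unhappy' -> no (count: 1)
  'dislike' -> no (count: 1)
  'cat' -> no (count: 1)
  'reheat' -> YES, starts with 're' (count: 2)
  'sing' -> no (count: 2)
  'undo' -> no (count: 2)
  'rebuild' -> YES, starts with 're' (count: 3)
  'unfair' -> no (count: 3)
  'pretest' -> no (count: 3)
Total with prefix 're': 3

3


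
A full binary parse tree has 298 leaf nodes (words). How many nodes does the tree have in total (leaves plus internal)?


Leaf nodes (terminals): 298
Internal nodes = n - 1 = 298 - 1 = 297
Total = leaves + internal = 298 + 297 = 595

595


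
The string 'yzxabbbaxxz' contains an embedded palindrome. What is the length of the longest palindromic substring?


Scanning 'yzxabbbaxxz' for palindromic substrings.
Substring at positions 2-8: 'xabbbax'.
Check: reverse('xabbbax') = 'xabbbax' -> palindrome confirmed.
Neighbouring characters ('z' / 'x') break symmetry, so it cannot extend further.
No longer palindromic substring exists; longest length = 7

7


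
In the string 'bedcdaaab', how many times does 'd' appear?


Scanning 'bedcdaaab' for 'd':
  Position 2: 'd' -> MATCH (count: 1)
  Position 4: 'd' -> MATCH (count: 2)
Total occurrences of 'd': 2

2


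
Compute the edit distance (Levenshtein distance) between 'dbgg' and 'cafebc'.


Building DP table for s1='dbgg' (len 4) and s2='cafebc' (len 6):
       c  a  f  e  b  c
    0  1  2  3  4  5  6
  d 1  1  2  3  4  5  6
  b 2  2  2  3  4  4  5
  g 3  3  3  3  4  5  5
  g 4  4  4  4  4  5  6
Edit distance = dp[4][6] = 6

6


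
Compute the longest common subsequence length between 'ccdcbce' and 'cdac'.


DP table for LCS of 'ccdcbce' and 'cdac':
       c  d  a  c
    0  0  0  0  0
  c 0  1  1  1  1
  c 0  1  1  1  2
  d 0  1  2  2  2
  c 0  1  2  2  3
  b 0  1  2  2  3
  c 0  1  2  2  3
  e 0  1  2  2  3
LCS: 'cdc'
LCS length = 3

3


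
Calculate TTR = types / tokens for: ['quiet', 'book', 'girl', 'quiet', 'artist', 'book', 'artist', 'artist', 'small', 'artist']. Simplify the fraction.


Tokens: 10
Unique types: ('artist', 'book', 'girl', 'quiet', 'small') = 5
TTR = 5/10
Simplify: divide both by 5 -> 1/2
TTR = 1/2

1/2


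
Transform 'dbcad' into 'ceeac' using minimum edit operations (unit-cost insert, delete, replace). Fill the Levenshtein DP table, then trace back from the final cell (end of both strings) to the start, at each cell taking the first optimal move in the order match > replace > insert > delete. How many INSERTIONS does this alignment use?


Edit distance = 4. Backtracking from cell (5, 5) with preference match > replace > insert > delete,
then listing the resulting alignment 'dbcad' -> 'ceeac' left to right:
  Step 1: replace d->c
  Step 2: replace b->e
  Step 3: replace c->e
  Step 4: keep 'a'
  Step 5: replace d->c
Total insertions: 0

0


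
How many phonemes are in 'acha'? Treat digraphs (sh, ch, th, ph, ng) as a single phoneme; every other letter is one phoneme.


Parsing 'acha' greedily, digraphs first:
  'a' -> vowel phoneme (phonemes so far: 1)
  'ch' -> digraph (1 consonant phoneme) (phonemes so far: 2)
  'a' -> vowel phoneme (phonemes so far: 3)
Total phonemes: 3

3


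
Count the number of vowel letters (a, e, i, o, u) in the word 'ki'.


Scanning each character of 'ki':
  Position 1: 'k' -> consonant (running count: 0)
  Position 2: 'i' -> vowel (running count: 1)
Total vowels: 1

1


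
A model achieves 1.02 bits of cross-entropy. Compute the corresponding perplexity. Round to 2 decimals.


Perplexity formula: PP = 2^H
H = 1.02
PP = 2^1.02
Decompose: 2^1.02 = 2^1 * 2^0.02
2^1 = 2, 2^0.02 ~ 1.0139595
PP ~ 2 * 1.0139595 = 2.0279190
Rounded to 2 decimals: 2.03

2.03


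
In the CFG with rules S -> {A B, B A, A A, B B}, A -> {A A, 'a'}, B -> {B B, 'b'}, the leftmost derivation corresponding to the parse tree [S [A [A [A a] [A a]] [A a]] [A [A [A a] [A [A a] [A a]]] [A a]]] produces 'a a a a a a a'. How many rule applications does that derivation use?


Every bracketed nonterminal node [X ...] in the tree is produced by exactly one rule application.
Reading the tree off as a leftmost derivation:
  Step 1: S  =>  A A   (applied S -> A A)
  Step 2: A A  =>  A A A   (applied A -> A A)
  Step 3: A A A  =>  A A A A   (applied A -> A A)
  Step 4: A A A A  =>  a A A A   (applied A -> a)
  Step 5: a A A A  =>  a a A A   (applied A -> a)
  Step 6: a a A A  =>  a a a A   (applied A -> a)
  Step 7: a a a A  =>  a a a A A   (applied A -> A A)
  Step 8: a a a A A  =>  a a a A A A   (applied A -> A A)
  Step 9: a a a A A A  =>  a a a a A A   (applied A -> a)
  Step 10: a a a a A A  =>  a a a a A A A   (applied A -> A A)
  Step 11: a a a a A A A  =>  a a a a a A A   (applied A -> a)
  Step 12: a a a a a A A  =>  a a a a a a A   (applied A -> a)
  Step 13: a a a a a a A  =>  a a a a a a a   (applied A -> a)
Final yield: a a a a a a a
Total rewrite steps: 13

13


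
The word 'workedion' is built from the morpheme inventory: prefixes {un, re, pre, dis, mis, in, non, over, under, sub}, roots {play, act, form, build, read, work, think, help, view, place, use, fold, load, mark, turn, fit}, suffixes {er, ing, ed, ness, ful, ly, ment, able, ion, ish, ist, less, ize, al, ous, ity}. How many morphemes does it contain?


Segmenting 'workedion' against the inventory:
  'work' -> root (morpheme 1)
  'ed' -> suffix (morpheme 2)
  'ion' -> suffix (morpheme 3)
Total morphemes: 3

3


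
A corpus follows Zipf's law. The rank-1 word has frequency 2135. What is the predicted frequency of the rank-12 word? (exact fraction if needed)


Zipf's law: freq(rank) = f1 / rank
f1 = 2135, rank = 12
freq = 2135 / 12
GCD(2135, 12) = 1
Simplified: 2135/12

2135/12


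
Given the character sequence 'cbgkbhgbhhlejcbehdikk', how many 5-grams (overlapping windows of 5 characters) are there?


String 'cbgkbhgbhhlejcbehdikk' has length L = 21.
Number of overlapping n-grams = L - n + 1
Substituting: 21 - 5 + 1 = 17

17


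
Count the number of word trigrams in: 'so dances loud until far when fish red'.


Word trigrams from [8] words:
  Trigram 1: (so dances loud)
  Trigram 2: (dances loud until)
  Trigram 3: (loud until far)
  Trigram 4: (until far when)
  Trigram 5: (far when fish)
  Trigram 6: (when fish red)
Total word trigrams: 8 - 2 = 6

6


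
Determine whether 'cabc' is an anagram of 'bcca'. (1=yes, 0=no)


Sort characters of 'cabc': 'abcc'
Sort characters of 'bcca': 'abcc'
Sorted forms match -> they ARE anagrams
Result: 1

1


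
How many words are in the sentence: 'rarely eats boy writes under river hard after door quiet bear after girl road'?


Counting words by splitting on spaces:
  Word 1: 'rarely'
  Word 2: 'eats'
  Word 3: 'boy'
  Word 4: 'writes'
  Word 5: 'under'
  Word 6: 'river'
  Word 7: 'hard'
  Word 8: 'after'
  Word 9: 'door'
  Word 10: 'quiet'
  Word 11: 'bear'
  Word 12: 'after'
  Word 13: 'girl'
  Word 14: 'road'
Total words: 14

14


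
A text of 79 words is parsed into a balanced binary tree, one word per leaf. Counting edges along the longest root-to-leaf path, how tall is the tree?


In a balanced binary tree with n leaves the deepest leaf is ceil(log2(n)) edges below the root.
log2(79) = 6.3038
ceil(6.3038) = 7
height (edges) = 7

7


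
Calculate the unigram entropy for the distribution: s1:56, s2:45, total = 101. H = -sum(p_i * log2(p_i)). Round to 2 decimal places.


Computing entropy H = -sum(p_i * log2(p_i)):
  s1: p = 56/101 = 0.5545, -p*log2(p) = 0.4718
  s2: p = 45/101 = 0.4455, -p*log2(p) = 0.5197
H = sum of terms = 0.9915
Rounded to 2 decimals: 0.99

0.99


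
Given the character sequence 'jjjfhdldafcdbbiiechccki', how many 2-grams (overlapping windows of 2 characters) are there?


String 'jjjfhdldafcdbbiiechccki' has length L = 23.
Number of overlapping n-grams = L - n + 1
Substituting: 23 - 2 + 1 = 22

22


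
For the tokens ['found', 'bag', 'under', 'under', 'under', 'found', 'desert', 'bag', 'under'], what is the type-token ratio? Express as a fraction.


Tokens: 9
Unique types: ('bag', 'desert', 'found', 'under') = 4
TTR = 4/9
Already in lowest terms.

4/9


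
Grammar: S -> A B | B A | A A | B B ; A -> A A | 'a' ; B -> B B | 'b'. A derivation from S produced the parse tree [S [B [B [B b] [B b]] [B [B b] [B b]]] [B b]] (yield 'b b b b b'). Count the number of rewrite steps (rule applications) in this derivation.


Every bracketed nonterminal node [X ...] in the tree is produced by exactly one rule application.
Reading the tree off as a leftmost derivation:
  Step 1: S  =>  B B   (applied S -> B B)
  Step 2: B B  =>  B B B   (applied B -> B B)
  Step 3: B B B  =>  B B B B   (applied B -> B B)
  Step 4: B B B B  =>  b B B B   (applied B -> b)
  Step 5: b B B B  =>  b b B B   (applied B -> b)
  Step 6: b b B B  =>  b b B B B   (applied B -> B B)
  Step 7: b b B B B  =>  b b b B B   (applied B -> b)
  Step 8: b b b B B  =>  b b b b B   (applied B -> b)
  Step 9: b b b b B  =>  b b b b b   (applied B -> b)
Final yield: b b b b b
Total rewrite steps: 9

9


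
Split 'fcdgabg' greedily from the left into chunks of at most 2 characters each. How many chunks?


'fcdgabg' has 7 characters.
Chunking with max size 2:
  Chunk 1: 'fc' (positions 0-1)
  Chunk 2: 'dg' (positions 2-3)
  Chunk 3: 'ab' (positions 4-5)
  Chunk 4: 'g' (positions 6-6)
Total chunks: ceil(7 / 2) = 4

4


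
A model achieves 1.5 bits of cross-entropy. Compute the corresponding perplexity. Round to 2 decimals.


Perplexity formula: PP = 2^H
H = 1.5
PP = 2^1.5
Decompose: 2^1.5 = 2^1 * 2^0.5 = 2^1 * sqrt(2)
2^1 = 2, sqrt(2) ~ 1.4142136
PP ~ 2 * 1.4142136 = 2.8284272
Rounded to 2 decimals: 2.83

2.83


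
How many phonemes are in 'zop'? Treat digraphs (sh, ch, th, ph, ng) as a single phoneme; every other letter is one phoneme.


Parsing 'zop' greedily, digraphs first:
  'z' -> consonant phoneme (phonemes so far: 1)
  'o' -> vowel phoneme (phonemes so far: 2)
  'p' -> consonant phoneme (phonemes so far: 3)
Total phonemes: 3

3


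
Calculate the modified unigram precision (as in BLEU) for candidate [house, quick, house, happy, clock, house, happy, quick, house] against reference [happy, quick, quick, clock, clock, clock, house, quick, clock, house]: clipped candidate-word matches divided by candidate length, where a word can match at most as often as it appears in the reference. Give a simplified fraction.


Reference word counts: {'clock': 4, 'happy': 1, 'house': 2, 'quick': 3}
Checking each candidate word (with clipping):
  'house' -> in reference (ref count 2, used 1/2) -> match (matches: 1)
  'quick' -> in reference (ref count 3, used 1/3) -> match (matches: 2)
  'house' -> in reference (ref count 2, used 2/2) -> match (matches: 3)
  'happy' -> in reference (ref count 1, used 1/1) -> match (matches: 4)
  'clock' -> in reference (ref count 4, used 1/4) -> match (matches: 5)
  'house' -> ref count 2 already used up (2/2) -> clipped, no match (matches: 5)
  'happy' -> ref count 1 already used up (1/1) -> clipped, no match (matches: 5)
  'quick' -> in reference (ref count 3, used 2/3) -> match (matches: 6)
  'house' -> ref count 2 already used up (2/2) -> clipped, no match (matches: 6)
Clipped matches: 6, Candidate length: 9
Precision = 6/9 = 2/3

2/3


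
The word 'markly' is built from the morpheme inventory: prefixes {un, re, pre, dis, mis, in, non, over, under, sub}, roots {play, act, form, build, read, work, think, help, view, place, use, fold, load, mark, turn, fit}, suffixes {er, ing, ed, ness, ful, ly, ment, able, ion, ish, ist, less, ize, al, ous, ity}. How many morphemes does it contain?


Segmenting 'markly' against the inventory:
  'mark' -> root (morpheme 1)
  'ly' -> suffix (morpheme 2)
Total morphemes: 2

2


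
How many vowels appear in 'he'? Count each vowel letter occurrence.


Scanning each character of 'he':
  Position 1: 'h' -> consonant (running count: 0)
  Position 2: 'e' -> vowel (running count: 1)
Total vowels: 1

1


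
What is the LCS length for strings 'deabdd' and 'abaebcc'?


DP table for LCS of 'deabdd' and 'abaebcc':
       a  b  a  e  b  c  c
    0  0  0  0  0  0  0  0
  d 0  0  0  0  0  0  0  0
  e 0  0  0  0  1  1  1  1
  a 0  1  1  1  1  1  1  1
  b 0  1  2  2  2  2  2  2
  d 0  1  2  2  2  2  2  2
  d 0  1  2  2  2  2  2  2
LCS: 'eb'
LCS length = 2

2


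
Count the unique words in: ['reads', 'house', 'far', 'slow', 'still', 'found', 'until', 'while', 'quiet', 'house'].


Listing all tokens and tracking unique types:
  Token 1: 'reads' -> NEW (unique so far: 1)
  Token 2: 'house' -> NEW (unique so far: 2)
  Token 3: 'far' -> NEW (unique so far: 3)
  Token 4: 'slow' -> NEW (unique so far: 4)
  Token 5: 'still' -> NEW (unique so far: 5)
  Token 6: 'found' -> NEW (unique so far: 6)
  Token 7: 'until' -> NEW (unique so far: 7)
  Token 8: 'while' -> NEW (unique so far: 8)
  Token 9: 'quiet' -> NEW (unique so far: 9)
  Token 10: 'house' -> duplicate (unique so far: 9)
Unique types: ('far', 'found', 'house', 'quiet', 'reads', 'slow', 'still', 'until', 'while')
Vocabulary size: 9

9


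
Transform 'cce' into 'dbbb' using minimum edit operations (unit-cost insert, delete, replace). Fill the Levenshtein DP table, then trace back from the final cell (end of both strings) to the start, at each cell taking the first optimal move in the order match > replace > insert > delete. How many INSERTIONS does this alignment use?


Edit distance = 4. Backtracking from cell (3, 4) with preference match > replace > insert > delete,
then listing the resulting alignment 'cce' -> 'dbbb' left to right:
  Step 1: insert 'd' [insertion #1]
  Step 2: replace c->b
  Step 3: replace c->b
  Step 4: replace e->b
Total insertions: 1

1


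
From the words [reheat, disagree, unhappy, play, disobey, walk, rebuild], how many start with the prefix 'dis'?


Checking each word for prefix 'dis':
  'reheat' -> no (count: 0)
  'disagree' -> YES, starts with 'dis' (count: 1)
  'unhappy' -> no (count: 1)
  'play' -> no (count: 1)
  'disobey' -> YES, starts with 'dis' (count: 2)
  'walk' -> no (count: 2)
  'rebuild' -> no (count: 2)
Total with prefix 'dis': 2

2


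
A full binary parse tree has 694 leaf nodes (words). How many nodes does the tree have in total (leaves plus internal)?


Leaf nodes (terminals): 694
Internal nodes = n - 1 = 694 - 1 = 693
Total = leaves + internal = 694 + 693 = 1387

1387


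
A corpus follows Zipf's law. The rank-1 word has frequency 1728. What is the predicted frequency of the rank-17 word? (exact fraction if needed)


Zipf's law: freq(rank) = f1 / rank
f1 = 1728, rank = 17
freq = 1728 / 17
GCD(1728, 17) = 1
Simplified: 1728/17

1728/17


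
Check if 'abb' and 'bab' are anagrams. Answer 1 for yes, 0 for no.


Sort characters of 'abb': 'abb'
Sort characters of 'bab': 'abb'
Sorted forms match -> they ARE anagrams
Result: 1

1


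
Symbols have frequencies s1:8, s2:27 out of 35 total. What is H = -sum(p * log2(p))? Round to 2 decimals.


Computing entropy H = -sum(p_i * log2(p_i)):
  s1: p = 8/35 = 0.2286, -p*log2(p) = 0.4867
  s2: p = 27/35 = 0.7714, -p*log2(p) = 0.2888
H = sum of terms = 0.7755
Rounded to 2 decimals: 0.78

0.78


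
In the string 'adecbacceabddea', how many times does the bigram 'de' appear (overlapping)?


Scanning 'adecbacceabddea' for bigram 'de':
  Position 0: 'ad' -> no
  Position 1: 'de' -> MATCH
  Position 2: 'ec' -> no
  Position 3: 'cb' -> no
  Position 4: 'ba' -> no
  Position 5: 'ac' -> no
  Position 6: 'cc' -> no
  Position 7: 'ce' -> no
  Position 8: 'ea' -> no
  Position 9: 'ab' -> no
  Position 10: 'bd' -> no
  Position 11: 'dd' -> no
  Position 12: 'de' -> MATCH
  Position 13: 'ea' -> no
Total matches: 2

2


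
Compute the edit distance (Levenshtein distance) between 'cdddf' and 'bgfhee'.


Building DP table for s1='cdddf' (len 5) and s2='bgfhee' (len 6):
       b  g  f  h  e  e
    0  1  2  3  4  5  6
  c 1  1  2  3  4  5  6
  d 2  2  2  3  4  5  6
  d 3  3  3  3  4  5  6
  d 4  4  4  4  4  5  6
  f 5  5  5  4  5  5  6
Edit distance = dp[5][6] = 6

6


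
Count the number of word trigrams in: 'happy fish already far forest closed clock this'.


Word trigrams from [8] words:
  Trigram 1: (happy fish already)
  Trigram 2: (fish already far)
  Trigram 3: (already far forest)
  Trigram 4: (far forest closed)
  Trigram 5: (forest closed clock)
  Trigram 6: (closed clock this)
Total word trigrams: 8 - 2 = 6

6


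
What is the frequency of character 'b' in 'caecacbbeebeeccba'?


Scanning 'caecacbbeebeeccba' for 'b':
  Position 6: 'b' -> MATCH (count: 1)
  Position 7: 'b' -> MATCH (count: 2)
  Position 10: 'b' -> MATCH (count: 3)
  Position 15: 'b' -> MATCH (count: 4)
Total occurrences of 'b': 4

4


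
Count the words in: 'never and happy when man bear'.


Counting words by splitting on spaces:
  Word 1: 'never'
  Word 2: 'and'
  Word 3: 'happy'
  Word 4: 'when'
  Word 5: 'man'
  Word 6: 'bear'
Total words: 6

6


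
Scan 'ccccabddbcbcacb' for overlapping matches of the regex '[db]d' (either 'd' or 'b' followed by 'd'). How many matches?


Pattern: [db]d means either 'd' or 'b' followed by 'd'.
Scanning 'ccccabddbcbcacb' position-by-position:
  Pos 0: window 'cc' -> no
  Pos 1: window 'cc' -> no
  Pos 2: window 'cc' -> no
  Pos 3: window 'ca' -> no
  Pos 4: window 'ab' -> no
  Pos 5: window 'bd' -> MATCH
  Pos 6: window 'dd' -> MATCH
  Pos 7: window 'db' -> no
  Pos 8: window 'bc' -> no
  Pos 9: window 'cb' -> no
  Pos 10: window 'bc' -> no
  Pos 11: window 'ca' -> no
  Pos 12: window 'ac' -> no
  Pos 13: window 'cb' -> no
  Pos 14: window 'b' -> no
Total matches: 2

2


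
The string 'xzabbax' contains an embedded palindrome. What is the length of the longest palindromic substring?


Scanning 'xzabbax' for palindromic substrings.
Substring at positions 2-5: 'abba'.
Check: reverse('abba') = 'abba' -> palindrome confirmed.
Neighbouring characters ('z' / 'x') break symmetry, so it cannot extend further.
No longer palindromic substring exists; longest length = 4

4


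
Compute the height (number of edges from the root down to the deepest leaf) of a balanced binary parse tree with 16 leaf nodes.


In a balanced binary tree with n leaves the deepest leaf is ceil(log2(n)) edges below the root.
log2(16) = 4.0000
ceil(4.0000) = 4
height (edges) = 4

4


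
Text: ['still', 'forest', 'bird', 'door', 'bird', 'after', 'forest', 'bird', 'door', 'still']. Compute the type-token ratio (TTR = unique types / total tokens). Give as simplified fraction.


Tokens: 10
Unique types: ('after', 'bird', 'door', 'forest', 'still') = 5
TTR = 5/10
Simplify: divide both by 5 -> 1/2
TTR = 1/2

1/2


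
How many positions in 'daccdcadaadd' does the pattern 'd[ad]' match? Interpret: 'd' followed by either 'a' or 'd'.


Pattern: d[ad] means 'd' followed by either 'a' or 'd'.
Scanning 'daccdcadaadd' position-by-position:
  Pos 0: window 'da' -> MATCH
  Pos 1: window 'ac' -> no
  Pos 2: window 'cc' -> no
  Pos 3: window 'cd' -> no
  Pos 4: window 'dc' -> no
  Pos 5: window 'ca' -> no
  Pos 6: window 'ad' -> no
  Pos 7: window 'da' -> MATCH
  Pos 8: window 'aa' -> no
  Pos 9: window 'ad' -> no
  Pos 10: window 'dd' -> MATCH
  Pos 11: window 'd' -> no
Total matches: 3

3


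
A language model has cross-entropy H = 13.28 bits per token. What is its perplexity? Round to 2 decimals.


Perplexity formula: PP = 2^H
H = 13.28
PP = 2^13.28
Decompose: 2^13.28 = 2^13 * 2^0.28
2^13 = 8192, 2^0.28 ~ 1.2141949
PP ~ 8192 * 1.2141949 = 9946.6846208
Rounded to 2 decimals: 9946.68

9946.68


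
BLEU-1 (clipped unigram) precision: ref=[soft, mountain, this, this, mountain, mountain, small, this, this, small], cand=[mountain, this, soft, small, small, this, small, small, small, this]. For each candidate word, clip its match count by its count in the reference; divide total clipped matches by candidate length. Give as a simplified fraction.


Reference word counts: {'mountain': 3, 'small': 2, 'soft': 1, 'this': 4}
Checking each candidate word (with clipping):
  'mountain' -> in reference (ref count 3, used 1/3) -> match (matches: 1)
  'this' -> in reference (ref count 4, used 1/4) -> match (matches: 2)
  'soft' -> in reference (ref count 1, used 1/1) -> match (matches: 3)
  'small' -> in reference (ref count 2, used 1/2) -> match (matches: 4)
  'small' -> in reference (ref count 2, used 2/2) -> match (matches: 5)
  'this' -> in reference (ref count 4, used 2/4) -> match (matches: 6)
  'small' -> ref count 2 already used up (2/2) -> clipped, no match (matches: 6)
  'small' -> ref count 2 already used up (2/2) -> clipped, no match (matches: 6)
  'small' -> ref count 2 already used up (2/2) -> clipped, no match (matches: 6)
  'this' -> in reference (ref count 4, used 3/4) -> match (matches: 7)
Clipped matches: 7, Candidate length: 10
Precision = 7/10

7/10
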